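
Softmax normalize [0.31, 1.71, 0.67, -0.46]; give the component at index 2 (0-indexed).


Exponentials: e^0.31=1.3634, e^1.71=5.529, e^0.67=1.9542, e^-0.46=0.6313
Sum = 9.4779
Softmax = [0.1439, 0.5834, 0.2062, 0.0666]
p[2] = 1.9542/9.4779 = 0.2062

0.2062


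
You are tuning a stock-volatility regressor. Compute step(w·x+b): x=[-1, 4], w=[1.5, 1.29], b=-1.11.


z = (-1)·(1.5) + (4)·(1.29) - 1.11
  = 2.55
step(z) = 1 (z≥0)

1


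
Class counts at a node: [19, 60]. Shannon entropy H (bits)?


Probabilities: [19/79, 60/79] ≈ [0.2405, 0.7595]
H = -((19/79)·log₂(19/79) + (60/79)·log₂(60/79))
  = 0.7959 bits

0.7959 bits


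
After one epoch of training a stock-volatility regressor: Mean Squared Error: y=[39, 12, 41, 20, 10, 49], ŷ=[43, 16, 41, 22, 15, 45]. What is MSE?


Squared errors: (39-43)²=16, (12-16)²=16, (41-41)²=0, (20-22)²=4, (10-15)²=25, (49-45)²=16
Sum = 77
MSE = 77/6 = 77/6

77/6


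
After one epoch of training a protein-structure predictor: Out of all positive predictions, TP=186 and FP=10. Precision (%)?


Precision = TP/(TP+FP)
= 186/(186+10)
= 186/196 = 94.9%

94.9%


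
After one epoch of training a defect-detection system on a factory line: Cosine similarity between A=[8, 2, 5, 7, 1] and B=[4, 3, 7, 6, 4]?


A·B = 8·4 + 2·3 + 5·7 + 7·6 + 1·4 = 119
‖A‖ = √143 = 11.9583, ‖B‖ = √126 = 11.225
cos = 119/(√143·√126) = 119/√18018 = 0.8865

0.8865


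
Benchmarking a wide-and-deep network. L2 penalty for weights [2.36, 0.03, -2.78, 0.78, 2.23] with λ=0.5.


‖w‖₂² = (2.36)² + (0.03)² + (-2.78)² + (0.78)² + (2.23)²
     = 5.5696 + 0.0009 + 7.7284 + 0.6084 + 4.9729
     = 18.8802
λ·‖w‖₂² = 0.5·18.8802 = 9.4401

9.4401


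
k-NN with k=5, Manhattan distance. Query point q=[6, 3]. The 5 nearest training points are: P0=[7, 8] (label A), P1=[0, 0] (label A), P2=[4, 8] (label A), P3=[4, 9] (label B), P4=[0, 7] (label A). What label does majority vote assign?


d(q,P0) = 6  (label A)
d(q,P1) = 9  (label A)
d(q,P2) = 7  (label A)
d(q,P3) = 8  (label B)
d(q,P4) = 10  (label A)
Votes: A=4, B=1
Majority → A

A


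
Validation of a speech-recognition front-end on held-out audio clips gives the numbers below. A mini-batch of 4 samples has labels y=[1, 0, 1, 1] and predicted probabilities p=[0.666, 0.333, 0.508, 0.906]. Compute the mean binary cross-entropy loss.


L[0] = -ln(0.666) = 0.4065
L[1] = -ln(1-0.333) = -ln(0.667) = 0.405
L[2] = -ln(0.508) = 0.6773
L[3] = -ln(0.906) = 0.0987
mean = (0.4065 + 0.405 + 0.6773 + 0.0987)/4 = 0.3969

0.3969


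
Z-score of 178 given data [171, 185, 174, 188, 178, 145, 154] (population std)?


μ = 170.7143, σ = 14.6747
z = (178 - 170.7143)/14.6747 = 0.4965

0.4965


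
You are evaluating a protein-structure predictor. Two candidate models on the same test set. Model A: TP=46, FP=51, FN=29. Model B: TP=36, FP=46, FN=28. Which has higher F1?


Model A: P=46/97=0.4742, R=46/75=0.6133, F1=2PR/(P+R)=2TP/(2TP+FP+FN)=92/172=0.5349
Model B: P=36/82=0.439, R=36/64=0.5625, F1=2PR/(P+R)=2TP/(2TP+FP+FN)=72/146=0.4932
0.5349 > 0.4932 → Model A

Model A


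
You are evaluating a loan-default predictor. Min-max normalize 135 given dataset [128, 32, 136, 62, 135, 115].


min=32, max=136
(135-32)/(136-32) = 103/104 = 0.9904

0.9904


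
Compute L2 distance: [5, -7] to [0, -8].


d = √((5-0)² + (-7+ 8)²)
  = √(25 + 1)
  = √26 = 5.099

5.099


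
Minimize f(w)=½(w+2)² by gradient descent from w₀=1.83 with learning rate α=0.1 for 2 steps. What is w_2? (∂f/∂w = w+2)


step 1: grad = 1.83+2 = 3.83; w = 1.83 - 0.1·(3.83) = 1.447
step 2: grad = 1.447+2 = 3.447; w = 1.447 - 0.1·(3.447) = 1.1023

1.1023


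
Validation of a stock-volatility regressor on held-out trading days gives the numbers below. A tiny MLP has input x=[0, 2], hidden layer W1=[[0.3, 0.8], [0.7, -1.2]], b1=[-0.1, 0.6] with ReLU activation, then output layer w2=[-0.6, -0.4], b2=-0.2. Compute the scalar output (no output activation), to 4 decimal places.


z1[0] = (0.3)·(0) + (0.8)·(2) - 0.1 = 1.5
z1[1] = (0.7)·(0) + (-1.2)·(2) + 0.6 = -1.8
h = ReLU(z1) = [1.5, 0.0]
output = (-0.6)·(1.5) + (-0.4)·(0.0) - 0.2 = -1.1

-1.1


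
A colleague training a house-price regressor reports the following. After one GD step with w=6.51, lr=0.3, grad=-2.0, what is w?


w_new = w - α·∇
= 6.51 - 0.3·-2.0
= 6.51 + 0.6
= 7.11

7.11


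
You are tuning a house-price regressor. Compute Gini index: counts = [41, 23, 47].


Probabilities: [41/111, 23/111, 47/111] ≈ [0.3694, 0.2072, 0.4234]
Σpᵢ² = (1681 + 529 + 2209)/111² = 4419/12321
Gini = 1 - Σpᵢ² = 1 - 4419/12321 = 0.6413

0.6413


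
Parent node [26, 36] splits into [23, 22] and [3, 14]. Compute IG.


Parent = [26, 36], H_parent = 0.9812
H_left = 0.9996 (n=45), H_right = 0.6723 (n=17)
H_children = (45/62)·0.9996 + (17/62)·0.6723 = 0.9099
IG = 0.9812 - 0.9099 = 0.0713

0.0713


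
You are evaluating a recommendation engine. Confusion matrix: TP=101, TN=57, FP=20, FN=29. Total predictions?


Total = TP + TN + FP + FN
= 101 + 57 + 20 + 29
= 207
(Predicted positive: 121, predicted negative: 86)

207


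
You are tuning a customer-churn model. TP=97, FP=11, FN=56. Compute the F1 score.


Precision = 97/108 = 0.8981
Recall = 97/153 = 0.634
F1 = 2·P·R/(P+R) = 2·TP/(2·TP+FP+FN) = 194/(194+11+56) = 194/261 = 0.7433

0.7433


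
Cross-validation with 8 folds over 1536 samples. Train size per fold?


Fold size = 1536/8 = 192
Training per fold = 1536 - 192 = 1344

1344


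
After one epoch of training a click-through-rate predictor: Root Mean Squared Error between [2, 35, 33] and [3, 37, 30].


MSE = 14/3 = 4.6667
RMSE = √(14/3) = 2.1602

2.1602


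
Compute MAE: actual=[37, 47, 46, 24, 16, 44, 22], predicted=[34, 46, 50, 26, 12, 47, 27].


Absolute errors: |37-34|=3, |47-46|=1, |46-50|=4, |24-26|=2, |16-12|=4, |44-47|=3, |22-27|=5
Sum = 22
MAE = 22/7 = 22/7

22/7


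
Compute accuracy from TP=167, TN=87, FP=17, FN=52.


Accuracy = (TP+TN)/(TP+TN+FP+FN)
= (167+87)/(323)
= 254/323 = 78.64%

78.64%


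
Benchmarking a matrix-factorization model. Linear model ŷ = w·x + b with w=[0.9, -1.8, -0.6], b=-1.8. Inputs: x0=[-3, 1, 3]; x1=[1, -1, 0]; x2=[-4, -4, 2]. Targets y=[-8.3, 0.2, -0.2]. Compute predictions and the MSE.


ŷ0 = (0.9)·(-3) + (-1.8)·(1) + (-0.6)·(3) - 1.8 = -8.1
ŷ1 = (0.9)·(1) + (-1.8)·(-1) + (-0.6)·(0) - 1.8 = 0.9
ŷ2 = (0.9)·(-4) + (-1.8)·(-4) + (-0.6)·(2) - 1.8 = 0.6
errors² = [0.04, 0.49, 0.64]
MSE = 1.1700/3 = 0.39

0.39


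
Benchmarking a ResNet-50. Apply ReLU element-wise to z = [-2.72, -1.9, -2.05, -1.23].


ReLU(-2.72) = max(0, -2.72) = 0.0
ReLU(-1.9) = max(0, -1.9) = 0.0
ReLU(-2.05) = max(0, -2.05) = 0.0
ReLU(-1.23) = max(0, -1.23) = 0.0
result = [0.0, 0.0, 0.0, 0.0]

[0.0, 0.0, 0.0, 0.0]


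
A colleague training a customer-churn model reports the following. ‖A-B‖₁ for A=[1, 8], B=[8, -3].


d = |1-8| + |8+ 3|
  = 7 + 11
  = 18

18


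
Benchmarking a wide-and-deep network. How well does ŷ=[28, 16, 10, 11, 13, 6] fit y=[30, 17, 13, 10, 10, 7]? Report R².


ȳ = 14.5
SS_res = Σ(y-ŷ)² = 25
SS_tot = Σ(y-ȳ)² = 345.5
R² = 1 - SS_res/SS_tot = 1 - 0.0724 = 0.9276

0.9276


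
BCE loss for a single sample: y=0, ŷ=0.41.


BCE = -[y·ln(p) + (1-y)·ln(1-p)]
= -0 - 1·ln(1-0.41)
= -ln(0.59) = 0.5276

0.5276


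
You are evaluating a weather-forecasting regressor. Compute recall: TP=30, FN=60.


Recall = TP/(TP+FN)
= 30/(30+60)
= 30/90 = 33.33%

33.33%


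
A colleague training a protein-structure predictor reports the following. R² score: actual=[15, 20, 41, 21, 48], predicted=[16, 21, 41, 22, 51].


ȳ = 29
SS_res = Σ(y-ŷ)² = 12
SS_tot = Σ(y-ȳ)² = 846
R² = 1 - SS_res/SS_tot = 1 - 0.0142 = 0.9858

0.9858


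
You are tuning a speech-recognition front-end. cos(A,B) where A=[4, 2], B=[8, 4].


A·B = 4·8 + 2·4 = 40
‖A‖ = √20 = 4.4721, ‖B‖ = √80 = 8.9443
cos = 40/(√20·√80) = 40/√1600 = 1.0

1.0


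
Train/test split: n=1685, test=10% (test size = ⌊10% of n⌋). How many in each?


Test = ⌊1685·10/100⌋ = 168
Train = 1685 - 168 = 1517

Train: 1517, Test: 168


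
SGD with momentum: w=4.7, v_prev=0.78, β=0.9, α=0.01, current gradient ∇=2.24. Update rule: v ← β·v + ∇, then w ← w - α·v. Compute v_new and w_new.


v_new = 0.9·0.78 + 2.24 = 0.702 + 2.24 = 2.942
w_new = 4.7 - 0.01·2.942 = 4.7 - 0.02942 = 4.67058

v_new=2.942, w_new=4.67058


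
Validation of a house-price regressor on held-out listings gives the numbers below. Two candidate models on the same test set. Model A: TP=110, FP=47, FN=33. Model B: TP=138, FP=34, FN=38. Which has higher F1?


Model A: P=110/157=0.7006, R=110/143=0.7692, F1=2PR/(P+R)=2TP/(2TP+FP+FN)=220/300=0.7333
Model B: P=138/172=0.8023, R=138/176=0.7841, F1=2PR/(P+R)=2TP/(2TP+FP+FN)=276/348=0.7931
0.7333 < 0.7931 → Model B

Model B


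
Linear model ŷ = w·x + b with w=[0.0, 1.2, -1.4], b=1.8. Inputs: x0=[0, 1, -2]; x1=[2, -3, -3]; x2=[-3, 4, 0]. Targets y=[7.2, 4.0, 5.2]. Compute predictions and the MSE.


ŷ0 = (0.0)·(0) + (1.2)·(1) + (-1.4)·(-2) + 1.8 = 5.8
ŷ1 = (0.0)·(2) + (1.2)·(-3) + (-1.4)·(-3) + 1.8 = 2.4
ŷ2 = (0.0)·(-3) + (1.2)·(4) + (-1.4)·(0) + 1.8 = 6.6
errors² = [1.96, 2.56, 1.96]
MSE = 6.4800/3 = 2.16

2.16


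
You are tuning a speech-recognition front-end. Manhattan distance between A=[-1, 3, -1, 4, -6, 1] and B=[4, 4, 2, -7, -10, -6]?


d = |-1-4| + |3-4| + |-1-2| + |4+ 7| + |-6+ 10| + |1+ 6|
  = 5 + 1 + 3 + 11 + 4 + 7
  = 31

31


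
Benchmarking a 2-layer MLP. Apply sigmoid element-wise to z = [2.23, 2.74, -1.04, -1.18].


σ(2.23) = 1/(1+e^-2.23) = 0.9029
σ(2.74) = 1/(1+e^-2.74) = 0.9393
σ(-1.04) = 1/(1+e^1.04) = 0.2611
σ(-1.18) = 1/(1+e^1.18) = 0.2351
result = [0.9029, 0.9393, 0.2611, 0.2351]

[0.9029, 0.9393, 0.2611, 0.2351]


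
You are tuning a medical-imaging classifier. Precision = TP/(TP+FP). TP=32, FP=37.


Precision = TP/(TP+FP)
= 32/(32+37)
= 32/69 = 46.38%

46.38%


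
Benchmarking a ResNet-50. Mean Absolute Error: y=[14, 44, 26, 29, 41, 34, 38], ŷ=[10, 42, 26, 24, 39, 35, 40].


Absolute errors: |14-10|=4, |44-42|=2, |26-26|=0, |29-24|=5, |41-39|=2, |34-35|=1, |38-40|=2
Sum = 16
MAE = 16/7 = 16/7

16/7


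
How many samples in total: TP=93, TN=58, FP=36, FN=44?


Total = TP + TN + FP + FN
= 93 + 58 + 36 + 44
= 231
(Predicted positive: 129, predicted negative: 102)

231


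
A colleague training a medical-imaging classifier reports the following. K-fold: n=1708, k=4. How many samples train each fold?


Fold size = 1708/4 = 427
Training per fold = 1708 - 427 = 1281

1281


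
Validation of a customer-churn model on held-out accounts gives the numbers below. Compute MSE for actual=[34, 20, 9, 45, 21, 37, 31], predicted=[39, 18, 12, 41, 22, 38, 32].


Squared errors: (34-39)²=25, (20-18)²=4, (9-12)²=9, (45-41)²=16, (21-22)²=1, (37-38)²=1, (31-32)²=1
Sum = 57
MSE = 57/7 = 57/7

57/7


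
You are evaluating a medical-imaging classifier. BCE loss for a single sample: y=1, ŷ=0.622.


BCE = -[y·ln(p) + (1-y)·ln(1-p)]
= -1·ln(0.622) - 0
= -ln(0.622) = 0.4748

0.4748


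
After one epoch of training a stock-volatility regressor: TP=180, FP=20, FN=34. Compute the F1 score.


Precision = 180/200 = 0.9
Recall = 180/214 = 0.8411
F1 = 2·P·R/(P+R) = 2·TP/(2·TP+FP+FN) = 360/(360+20+34) = 360/414 = 0.8696

0.8696


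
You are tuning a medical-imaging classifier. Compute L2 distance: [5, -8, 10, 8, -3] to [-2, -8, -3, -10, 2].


d = √((5+ 2)² + (-8+ 8)² + (10+ 3)² + (8+ 10)² + (-3-2)²)
  = √(49 + 0 + 169 + 324 + 25)
  = √567 = 23.8118

23.8118


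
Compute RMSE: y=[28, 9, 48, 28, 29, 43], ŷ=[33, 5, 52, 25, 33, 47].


MSE = 98/6 = 16.3333
RMSE = √(98/6) = 4.0415

4.0415


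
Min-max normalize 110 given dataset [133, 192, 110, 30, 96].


min=30, max=192
(110-30)/(192-30) = 80/162 = 0.4938

0.4938


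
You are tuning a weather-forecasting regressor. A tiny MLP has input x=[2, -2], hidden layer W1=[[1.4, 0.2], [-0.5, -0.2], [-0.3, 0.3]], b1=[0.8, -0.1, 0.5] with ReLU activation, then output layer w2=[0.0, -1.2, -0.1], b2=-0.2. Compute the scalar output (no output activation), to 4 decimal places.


z1[0] = (1.4)·(2) + (0.2)·(-2) + 0.8 = 3.2
z1[1] = (-0.5)·(2) + (-0.2)·(-2) - 0.1 = -0.7
z1[2] = (-0.3)·(2) + (0.3)·(-2) + 0.5 = -0.7
h = ReLU(z1) = [3.2, 0.0, 0.0]
output = (0.0)·(3.2) + (-1.2)·(0.0) + (-0.1)·(0.0) - 0.2 = -0.2

-0.2


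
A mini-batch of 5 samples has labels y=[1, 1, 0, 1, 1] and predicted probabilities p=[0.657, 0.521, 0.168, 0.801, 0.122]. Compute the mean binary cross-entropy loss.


L[0] = -ln(0.657) = 0.4201
L[1] = -ln(0.521) = 0.652
L[2] = -ln(1-0.168) = -ln(0.832) = 0.1839
L[3] = -ln(0.801) = 0.2219
L[4] = -ln(0.122) = 2.1037
mean = (0.4201 + 0.652 + 0.1839 + 0.2219 + 2.1037)/5 = 0.7163

0.7163


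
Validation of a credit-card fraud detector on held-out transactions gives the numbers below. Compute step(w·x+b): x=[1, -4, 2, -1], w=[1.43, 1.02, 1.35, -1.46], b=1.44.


z = (1)·(1.43) + (-4)·(1.02) + (2)·(1.35) + (-1)·(-1.46) + 1.44
  = 2.95
step(z) = 1 (z≥0)

1


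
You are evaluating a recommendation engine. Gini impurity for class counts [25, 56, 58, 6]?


Probabilities: [25/145, 56/145, 58/145, 6/145] ≈ [0.1724, 0.3862, 0.4, 0.0414]
Σpᵢ² = (625 + 3136 + 3364 + 36)/145² = 7161/21025
Gini = 1 - Σpᵢ² = 1 - 7161/21025 = 0.6594

0.6594


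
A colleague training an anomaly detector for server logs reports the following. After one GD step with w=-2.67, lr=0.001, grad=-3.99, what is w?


w_new = w - α·∇
= -2.67 - 0.001·-3.99
= -2.67 + 0.00399
= -2.66601

-2.66601


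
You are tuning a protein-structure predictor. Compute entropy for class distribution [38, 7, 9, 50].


Probabilities: [38/104, 7/104, 9/104, 50/104] ≈ [0.3654, 0.0673, 0.0865, 0.4808]
H = -((38/104)·log₂(38/104) + (7/104)·log₂(7/104) + (9/104)·log₂(9/104) + (50/104)·log₂(50/104))
  = 1.6063 bits

1.6063 bits


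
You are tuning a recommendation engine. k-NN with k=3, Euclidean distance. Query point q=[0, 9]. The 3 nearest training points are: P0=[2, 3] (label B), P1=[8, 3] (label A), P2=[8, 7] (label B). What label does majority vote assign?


d(q,P0) = 6.3246  (label B)
d(q,P1) = 10.0  (label A)
d(q,P2) = 8.2462  (label B)
Votes: A=1, B=2
Majority → B

B


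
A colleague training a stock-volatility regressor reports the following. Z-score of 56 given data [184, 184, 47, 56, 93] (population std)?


μ = 112.8, σ = 60.1445
z = (56 - 112.8)/60.1445 = -0.9444

-0.9444


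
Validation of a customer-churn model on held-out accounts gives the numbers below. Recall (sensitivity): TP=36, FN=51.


Recall = TP/(TP+FN)
= 36/(36+51)
= 36/87 = 41.38%

41.38%


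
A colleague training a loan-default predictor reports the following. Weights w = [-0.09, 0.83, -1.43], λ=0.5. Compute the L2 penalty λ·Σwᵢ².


‖w‖₂² = (-0.09)² + (0.83)² + (-1.43)²
     = 0.0081 + 0.6889 + 2.0449
     = 2.7419
λ·‖w‖₂² = 0.5·2.7419 = 1.37095

1.37095


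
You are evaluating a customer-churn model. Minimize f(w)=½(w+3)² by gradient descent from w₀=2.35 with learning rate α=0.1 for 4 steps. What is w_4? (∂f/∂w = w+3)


step 1: grad = 2.35+3 = 5.35; w = 2.35 - 0.1·(5.35) = 1.815
step 2: grad = 1.815+3 = 4.815; w = 1.815 - 0.1·(4.815) = 1.3335
step 3: grad = 1.3335+3 = 4.3335; w = 1.3335 - 0.1·(4.3335) = 0.90015
step 4: grad = 0.90015+3 = 3.90015; w = 0.90015 - 0.1·(3.90015) = 0.510135

0.510135


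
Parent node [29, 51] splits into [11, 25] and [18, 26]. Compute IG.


Parent = [29, 51], H_parent = 0.9447
H_left = 0.888 (n=36), H_right = 0.976 (n=44)
H_children = (36/80)·0.888 + (44/80)·0.976 = 0.9364
IG = 0.9447 - 0.9364 = 0.0083

0.0083


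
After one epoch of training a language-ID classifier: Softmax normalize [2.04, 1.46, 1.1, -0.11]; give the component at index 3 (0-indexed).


Exponentials: e^2.04=7.6906, e^1.46=4.306, e^1.1=3.0042, e^-0.11=0.8958
Sum = 15.8966
Softmax = [0.4838, 0.2709, 0.189, 0.0564]
p[3] = 0.8958/15.8966 = 0.0564

0.0564


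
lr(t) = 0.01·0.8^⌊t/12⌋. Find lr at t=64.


n_drops = ⌊64/12⌋ = 5
lr = 0.01·0.8^5 = 0.01·0.32768 = 0.0032768

0.0032768


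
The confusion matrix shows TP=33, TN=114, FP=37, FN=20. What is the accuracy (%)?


Accuracy = (TP+TN)/(TP+TN+FP+FN)
= (33+114)/(204)
= 147/204 = 72.06%

72.06%


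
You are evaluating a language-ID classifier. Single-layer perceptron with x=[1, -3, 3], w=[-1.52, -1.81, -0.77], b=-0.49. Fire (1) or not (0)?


z = (1)·(-1.52) + (-3)·(-1.81) + (3)·(-0.77) - 0.49
  = 1.11
step(z) = 1 (z≥0)

1


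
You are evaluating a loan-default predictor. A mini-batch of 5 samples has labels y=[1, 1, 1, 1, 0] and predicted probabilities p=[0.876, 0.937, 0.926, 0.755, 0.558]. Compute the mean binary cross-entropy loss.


L[0] = -ln(0.876) = 0.1324
L[1] = -ln(0.937) = 0.0651
L[2] = -ln(0.926) = 0.0769
L[3] = -ln(0.755) = 0.281
L[4] = -ln(1-0.558) = -ln(0.442) = 0.8164
mean = (0.1324 + 0.0651 + 0.0769 + 0.281 + 0.8164)/5 = 0.2744

0.2744


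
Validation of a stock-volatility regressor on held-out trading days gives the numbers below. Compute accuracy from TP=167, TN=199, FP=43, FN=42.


Accuracy = (TP+TN)/(TP+TN+FP+FN)
= (167+199)/(451)
= 366/451 = 81.15%

81.15%


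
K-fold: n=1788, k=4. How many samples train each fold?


Fold size = 1788/4 = 447
Training per fold = 1788 - 447 = 1341

1341


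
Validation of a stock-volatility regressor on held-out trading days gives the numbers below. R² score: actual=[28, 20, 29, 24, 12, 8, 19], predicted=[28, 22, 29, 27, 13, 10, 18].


ȳ = 20
SS_res = Σ(y-ŷ)² = 19
SS_tot = Σ(y-ȳ)² = 370
R² = 1 - SS_res/SS_tot = 1 - 0.0514 = 0.9486

0.9486


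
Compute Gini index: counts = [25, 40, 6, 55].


Probabilities: [25/126, 40/126, 6/126, 55/126] ≈ [0.1984, 0.3175, 0.0476, 0.4365]
Σpᵢ² = (625 + 1600 + 36 + 3025)/126² = 5286/15876
Gini = 1 - Σpᵢ² = 1 - 5286/15876 = 0.667

0.667


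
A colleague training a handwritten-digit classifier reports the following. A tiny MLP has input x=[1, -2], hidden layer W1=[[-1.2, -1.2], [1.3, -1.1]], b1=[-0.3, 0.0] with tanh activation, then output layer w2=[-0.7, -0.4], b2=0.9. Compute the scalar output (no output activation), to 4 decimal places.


z1[0] = (-1.2)·(1) + (-1.2)·(-2) - 0.3 = 0.9
z1[1] = (1.3)·(1) + (-1.1)·(-2) + 0.0 = 3.5
h = tanh(z1) = [0.7163, 0.9982]
output = (-0.7)·(0.7163) + (-0.4)·(0.9982) + 0.9 = -0.0007

-0.0007


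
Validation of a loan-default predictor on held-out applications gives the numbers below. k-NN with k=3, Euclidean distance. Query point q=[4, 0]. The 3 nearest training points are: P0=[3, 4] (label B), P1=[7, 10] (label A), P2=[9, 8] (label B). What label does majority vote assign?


d(q,P0) = 4.1231  (label B)
d(q,P1) = 10.4403  (label A)
d(q,P2) = 9.434  (label B)
Votes: A=1, B=2
Majority → B

B


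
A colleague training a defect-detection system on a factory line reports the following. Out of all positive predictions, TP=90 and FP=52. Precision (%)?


Precision = TP/(TP+FP)
= 90/(90+52)
= 90/142 = 63.38%

63.38%


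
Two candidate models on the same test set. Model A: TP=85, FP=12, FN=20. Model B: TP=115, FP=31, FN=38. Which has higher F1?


Model A: P=85/97=0.8763, R=85/105=0.8095, F1=2PR/(P+R)=2TP/(2TP+FP+FN)=170/202=0.8416
Model B: P=115/146=0.7877, R=115/153=0.7516, F1=2PR/(P+R)=2TP/(2TP+FP+FN)=230/299=0.7692
0.8416 > 0.7692 → Model A

Model A


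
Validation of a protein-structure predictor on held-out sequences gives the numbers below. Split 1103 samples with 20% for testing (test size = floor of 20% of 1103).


Test = ⌊1103·20/100⌋ = 220
Train = 1103 - 220 = 883

Train: 883, Test: 220


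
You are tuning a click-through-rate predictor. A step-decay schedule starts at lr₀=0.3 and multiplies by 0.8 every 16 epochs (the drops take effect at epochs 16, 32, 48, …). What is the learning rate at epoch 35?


n_drops = ⌊35/16⌋ = 2
lr = 0.3·0.8^2 = 0.3·0.64 = 0.192

0.192


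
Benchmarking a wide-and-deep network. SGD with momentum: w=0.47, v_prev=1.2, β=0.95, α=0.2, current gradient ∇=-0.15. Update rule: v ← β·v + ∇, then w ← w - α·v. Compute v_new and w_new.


v_new = 0.95·1.2 - 0.15 = 1.14 - 0.15 = 0.99
w_new = 0.47 - 0.2·0.99 = 0.47 - 0.198 = 0.272

v_new=0.99, w_new=0.272


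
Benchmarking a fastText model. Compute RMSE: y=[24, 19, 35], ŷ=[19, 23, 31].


MSE = 57/3 = 19
RMSE = √(57/3) = 4.3589

4.3589


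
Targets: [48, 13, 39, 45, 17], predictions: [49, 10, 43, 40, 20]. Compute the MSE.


Squared errors: (48-49)²=1, (13-10)²=9, (39-43)²=16, (45-40)²=25, (17-20)²=9
Sum = 60
MSE = 60/5 = 12

12


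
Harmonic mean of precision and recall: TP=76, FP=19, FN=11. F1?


Precision = 76/95 = 0.8
Recall = 76/87 = 0.8736
F1 = 2·P·R/(P+R) = 2·TP/(2·TP+FP+FN) = 152/(152+19+11) = 152/182 = 0.8352

0.8352


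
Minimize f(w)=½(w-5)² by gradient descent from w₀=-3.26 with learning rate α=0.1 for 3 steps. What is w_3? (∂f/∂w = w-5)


step 1: grad = -3.26-5 = -8.26; w = -3.26 - 0.1·(-8.26) = -2.434
step 2: grad = -2.434-5 = -7.434; w = -2.434 - 0.1·(-7.434) = -1.6906
step 3: grad = -1.6906-5 = -6.6906; w = -1.6906 - 0.1·(-6.6906) = -1.02154

-1.02154


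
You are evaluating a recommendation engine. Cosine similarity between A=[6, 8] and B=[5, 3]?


A·B = 6·5 + 8·3 = 54
‖A‖ = √100 = 10, ‖B‖ = √34 = 5.831
cos = 54/(√100·√34) = 54/√3400 = 0.9261

0.9261


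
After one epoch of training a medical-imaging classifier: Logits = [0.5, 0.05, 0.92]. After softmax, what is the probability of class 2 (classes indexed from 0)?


Exponentials: e^0.5=1.6487, e^0.05=1.0513, e^0.92=2.5093
Sum = 5.2093
Softmax = [0.3165, 0.2018, 0.4817]
p[2] = 2.5093/5.2093 = 0.4817

0.4817


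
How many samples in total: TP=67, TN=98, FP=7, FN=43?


Total = TP + TN + FP + FN
= 67 + 98 + 7 + 43
= 215
(Predicted positive: 74, predicted negative: 141)

215


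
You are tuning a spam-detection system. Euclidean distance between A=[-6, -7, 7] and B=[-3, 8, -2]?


d = √((-6+ 3)² + (-7-8)² + (7+ 2)²)
  = √(9 + 225 + 81)
  = √315 = 17.7482

17.7482


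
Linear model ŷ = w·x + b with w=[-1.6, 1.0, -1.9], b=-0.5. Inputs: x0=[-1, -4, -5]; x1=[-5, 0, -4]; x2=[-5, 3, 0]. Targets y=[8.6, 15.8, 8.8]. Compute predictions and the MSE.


ŷ0 = (-1.6)·(-1) + (1.0)·(-4) + (-1.9)·(-5) - 0.5 = 6.6
ŷ1 = (-1.6)·(-5) + (1.0)·(0) + (-1.9)·(-4) - 0.5 = 15.1
ŷ2 = (-1.6)·(-5) + (1.0)·(3) + (-1.9)·(0) - 0.5 = 10.5
errors² = [4.0, 0.49, 2.89]
MSE = 7.3800/3 = 2.46

2.46


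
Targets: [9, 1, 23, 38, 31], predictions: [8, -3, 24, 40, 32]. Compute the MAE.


Absolute errors: |9-8|=1, |1+ 3|=4, |23-24|=1, |38-40|=2, |31-32|=1
Sum = 9
MAE = 9/5 = 9/5

9/5


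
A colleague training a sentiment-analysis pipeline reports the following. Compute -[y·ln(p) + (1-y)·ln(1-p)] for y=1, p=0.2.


BCE = -[y·ln(p) + (1-y)·ln(1-p)]
= -1·ln(0.2) - 0
= -ln(0.2) = 1.6094

1.6094


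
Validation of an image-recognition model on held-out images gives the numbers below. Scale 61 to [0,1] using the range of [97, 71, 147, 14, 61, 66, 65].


min=14, max=147
(61-14)/(147-14) = 47/133 = 0.3534

0.3534


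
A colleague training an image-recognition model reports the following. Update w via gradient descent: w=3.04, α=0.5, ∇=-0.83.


w_new = w - α·∇
= 3.04 - 0.5·-0.83
= 3.04 + 0.415
= 3.455

3.455


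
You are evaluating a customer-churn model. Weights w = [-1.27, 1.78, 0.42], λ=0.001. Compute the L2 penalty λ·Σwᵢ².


‖w‖₂² = (-1.27)² + (1.78)² + (0.42)²
     = 1.6129 + 3.1684 + 0.1764
     = 4.9577
λ·‖w‖₂² = 0.001·4.9577 = 0.004958

0.004958


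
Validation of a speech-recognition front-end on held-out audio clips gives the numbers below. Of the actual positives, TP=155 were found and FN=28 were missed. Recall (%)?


Recall = TP/(TP+FN)
= 155/(155+28)
= 155/183 = 84.7%

84.7%


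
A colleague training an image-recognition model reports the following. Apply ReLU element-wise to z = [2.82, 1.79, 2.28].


ReLU(2.82) = max(0, 2.82) = 2.82
ReLU(1.79) = max(0, 1.79) = 1.79
ReLU(2.28) = max(0, 2.28) = 2.28
result = [2.82, 1.79, 2.28]

[2.82, 1.79, 2.28]


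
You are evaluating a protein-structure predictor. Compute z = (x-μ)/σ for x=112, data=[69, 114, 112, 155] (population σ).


μ = 112.5, σ = 30.4179
z = (112 - 112.5)/30.4179 = -0.0164

-0.0164


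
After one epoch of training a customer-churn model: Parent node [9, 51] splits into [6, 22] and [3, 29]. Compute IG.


Parent = [9, 51], H_parent = 0.6098
H_left = 0.7496 (n=28), H_right = 0.4489 (n=32)
H_children = (28/60)·0.7496 + (32/60)·0.4489 = 0.5892
IG = 0.6098 - 0.5892 = 0.0206

0.0206


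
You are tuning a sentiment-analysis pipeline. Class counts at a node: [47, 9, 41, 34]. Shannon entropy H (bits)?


Probabilities: [47/131, 9/131, 41/131, 34/131] ≈ [0.3588, 0.0687, 0.313, 0.2595]
H = -((47/131)·log₂(47/131) + (9/131)·log₂(9/131) + (41/131)·log₂(41/131) + (34/131)·log₂(34/131))
  = 1.8256 bits

1.8256 bits


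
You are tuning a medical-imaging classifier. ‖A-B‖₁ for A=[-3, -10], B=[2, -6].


d = |-3-2| + |-10+ 6|
  = 5 + 4
  = 9

9


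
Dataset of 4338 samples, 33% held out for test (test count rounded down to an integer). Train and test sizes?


Test = ⌊4338·33/100⌋ = 1431
Train = 4338 - 1431 = 2907

Train: 2907, Test: 1431


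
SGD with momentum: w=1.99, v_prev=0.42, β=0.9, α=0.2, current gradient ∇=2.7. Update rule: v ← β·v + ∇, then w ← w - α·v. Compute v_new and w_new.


v_new = 0.9·0.42 + 2.7 = 0.378 + 2.7 = 3.078
w_new = 1.99 - 0.2·3.078 = 1.99 - 0.6156 = 1.3744

v_new=3.078, w_new=1.3744


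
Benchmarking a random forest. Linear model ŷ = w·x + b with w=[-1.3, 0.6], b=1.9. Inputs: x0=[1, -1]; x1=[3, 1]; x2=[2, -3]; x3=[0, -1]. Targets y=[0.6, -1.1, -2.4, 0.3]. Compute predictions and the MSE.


ŷ0 = (-1.3)·(1) + (0.6)·(-1) + 1.9 = 0.0
ŷ1 = (-1.3)·(3) + (0.6)·(1) + 1.9 = -1.4
ŷ2 = (-1.3)·(2) + (0.6)·(-3) + 1.9 = -2.5
ŷ3 = (-1.3)·(0) + (0.6)·(-1) + 1.9 = 1.3
errors² = [0.36, 0.09, 0.01, 1.0]
MSE = 1.4600/4 = 0.365

0.365


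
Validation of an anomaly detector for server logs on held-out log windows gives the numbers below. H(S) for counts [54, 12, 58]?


Probabilities: [54/124, 12/124, 58/124] ≈ [0.4355, 0.0968, 0.4677]
H = -((54/124)·log₂(54/124) + (12/124)·log₂(12/124) + (58/124)·log₂(58/124))
  = 1.3611 bits

1.3611 bits


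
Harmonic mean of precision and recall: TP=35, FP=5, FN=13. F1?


Precision = 35/40 = 0.875
Recall = 35/48 = 0.7292
F1 = 2·P·R/(P+R) = 2·TP/(2·TP+FP+FN) = 70/(70+5+13) = 70/88 = 0.7955

0.7955


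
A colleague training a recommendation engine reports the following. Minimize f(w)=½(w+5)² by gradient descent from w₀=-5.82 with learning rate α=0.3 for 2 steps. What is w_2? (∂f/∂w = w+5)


step 1: grad = -5.82+5 = -0.82; w = -5.82 - 0.3·(-0.82) = -5.574
step 2: grad = -5.574+5 = -0.574; w = -5.574 - 0.3·(-0.574) = -5.4018

-5.4018


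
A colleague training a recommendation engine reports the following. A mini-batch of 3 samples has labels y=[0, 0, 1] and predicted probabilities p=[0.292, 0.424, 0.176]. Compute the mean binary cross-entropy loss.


L[0] = -ln(1-0.292) = -ln(0.708) = 0.3453
L[1] = -ln(1-0.424) = -ln(0.576) = 0.5516
L[2] = -ln(0.176) = 1.7373
mean = (0.3453 + 0.5516 + 1.7373)/3 = 0.8781

0.8781


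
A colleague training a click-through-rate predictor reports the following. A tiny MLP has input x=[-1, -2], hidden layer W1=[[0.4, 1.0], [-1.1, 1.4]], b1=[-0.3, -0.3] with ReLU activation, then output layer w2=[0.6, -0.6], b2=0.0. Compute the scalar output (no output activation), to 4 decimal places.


z1[0] = (0.4)·(-1) + (1.0)·(-2) - 0.3 = -2.7
z1[1] = (-1.1)·(-1) + (1.4)·(-2) - 0.3 = -2.0
h = ReLU(z1) = [0.0, 0.0]
output = (0.6)·(0.0) + (-0.6)·(0.0) + 0.0 = 0.0

0.0


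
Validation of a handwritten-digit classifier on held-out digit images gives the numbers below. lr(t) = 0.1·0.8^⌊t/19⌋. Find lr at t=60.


n_drops = ⌊60/19⌋ = 3
lr = 0.1·0.8^3 = 0.1·0.512 = 0.0512

0.0512


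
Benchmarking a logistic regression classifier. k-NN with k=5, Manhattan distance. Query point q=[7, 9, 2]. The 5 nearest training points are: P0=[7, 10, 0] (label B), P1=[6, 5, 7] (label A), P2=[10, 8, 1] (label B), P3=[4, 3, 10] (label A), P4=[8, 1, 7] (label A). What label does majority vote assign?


d(q,P0) = 3  (label B)
d(q,P1) = 10  (label A)
d(q,P2) = 5  (label B)
d(q,P3) = 17  (label A)
d(q,P4) = 14  (label A)
Votes: A=3, B=2
Majority → A

A


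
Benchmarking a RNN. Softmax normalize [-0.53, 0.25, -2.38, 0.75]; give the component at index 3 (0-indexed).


Exponentials: e^-0.53=0.5886, e^0.25=1.284, e^-2.38=0.0926, e^0.75=2.117
Sum = 4.0822
Softmax = [0.1442, 0.3145, 0.0227, 0.5186]
p[3] = 2.117/4.0822 = 0.5186

0.5186


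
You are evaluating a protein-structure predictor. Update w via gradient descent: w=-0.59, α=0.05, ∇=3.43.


w_new = w - α·∇
= -0.59 - 0.05·3.43
= -0.59 - 0.1715
= -0.7615

-0.7615


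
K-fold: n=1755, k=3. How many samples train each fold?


Fold size = 1755/3 = 585
Training per fold = 1755 - 585 = 1170

1170


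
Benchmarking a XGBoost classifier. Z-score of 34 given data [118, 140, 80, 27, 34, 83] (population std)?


μ = 80.3333, σ = 40.7785
z = (34 - 80.3333)/40.7785 = -1.1362

-1.1362


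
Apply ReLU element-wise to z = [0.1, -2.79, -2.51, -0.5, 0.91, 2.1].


ReLU(0.1) = max(0, 0.1) = 0.1
ReLU(-2.79) = max(0, -2.79) = 0.0
ReLU(-2.51) = max(0, -2.51) = 0.0
ReLU(-0.5) = max(0, -0.5) = 0.0
ReLU(0.91) = max(0, 0.91) = 0.91
ReLU(2.1) = max(0, 2.1) = 2.1
result = [0.1, 0.0, 0.0, 0.0, 0.91, 2.1]

[0.1, 0.0, 0.0, 0.0, 0.91, 2.1]


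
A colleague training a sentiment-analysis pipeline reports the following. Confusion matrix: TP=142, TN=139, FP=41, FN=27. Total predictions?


Total = TP + TN + FP + FN
= 142 + 139 + 41 + 27
= 349
(Predicted positive: 183, predicted negative: 166)

349


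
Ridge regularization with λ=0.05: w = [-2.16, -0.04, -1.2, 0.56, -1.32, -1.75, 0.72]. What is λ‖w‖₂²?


‖w‖₂² = (-2.16)² + (-0.04)² + (-1.2)² + (0.56)² + (-1.32)² + (-1.75)² + (0.72)²
     = 4.6656 + 0.0016 + 1.44 + 0.3136 + 1.7424 + 3.0625 + 0.5184
     = 11.7441
λ·‖w‖₂² = 0.05·11.7441 = 0.587205

0.587205


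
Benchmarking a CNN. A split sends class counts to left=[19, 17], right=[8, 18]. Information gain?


Parent = [27, 35], H_parent = 0.988
H_left = 0.9978 (n=36), H_right = 0.8905 (n=26)
H_children = (36/62)·0.9978 + (26/62)·0.8905 = 0.9528
IG = 0.988 - 0.9528 = 0.0352

0.0352


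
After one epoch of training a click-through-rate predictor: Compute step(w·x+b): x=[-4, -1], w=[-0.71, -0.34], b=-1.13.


z = (-4)·(-0.71) + (-1)·(-0.34) - 1.13
  = 2.05
step(z) = 1 (z≥0)

1


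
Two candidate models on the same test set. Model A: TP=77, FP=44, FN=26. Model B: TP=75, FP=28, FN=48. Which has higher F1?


Model A: P=77/121=0.6364, R=77/103=0.7476, F1=2PR/(P+R)=2TP/(2TP+FP+FN)=154/224=0.6875
Model B: P=75/103=0.7282, R=75/123=0.6098, F1=2PR/(P+R)=2TP/(2TP+FP+FN)=150/226=0.6637
0.6875 > 0.6637 → Model A

Model A


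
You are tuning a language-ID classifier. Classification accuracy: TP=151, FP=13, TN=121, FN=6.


Accuracy = (TP+TN)/(TP+TN+FP+FN)
= (151+121)/(291)
= 272/291 = 93.47%

93.47%


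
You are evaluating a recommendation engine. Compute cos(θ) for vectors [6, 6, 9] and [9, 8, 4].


A·B = 6·9 + 6·8 + 9·4 = 138
‖A‖ = √153 = 12.3693, ‖B‖ = √161 = 12.6886
cos = 138/(√153·√161) = 138/√24633 = 0.8793

0.8793


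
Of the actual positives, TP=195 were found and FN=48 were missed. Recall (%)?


Recall = TP/(TP+FN)
= 195/(195+48)
= 195/243 = 80.25%

80.25%


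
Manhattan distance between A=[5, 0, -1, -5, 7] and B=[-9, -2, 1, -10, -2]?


d = |5+ 9| + |0+ 2| + |-1-1| + |-5+ 10| + |7+ 2|
  = 14 + 2 + 2 + 5 + 9
  = 32

32


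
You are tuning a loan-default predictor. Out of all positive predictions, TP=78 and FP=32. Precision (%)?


Precision = TP/(TP+FP)
= 78/(78+32)
= 78/110 = 70.91%

70.91%


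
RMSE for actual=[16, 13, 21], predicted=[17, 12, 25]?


MSE = 18/3 = 6
RMSE = √(18/3) = 2.4495

2.4495


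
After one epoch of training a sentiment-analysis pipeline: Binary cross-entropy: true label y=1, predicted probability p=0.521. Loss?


BCE = -[y·ln(p) + (1-y)·ln(1-p)]
= -1·ln(0.521) - 0
= -ln(0.521) = 0.652

0.652


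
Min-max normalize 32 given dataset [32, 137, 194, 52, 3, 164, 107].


min=3, max=194
(32-3)/(194-3) = 29/191 = 0.1518

0.1518


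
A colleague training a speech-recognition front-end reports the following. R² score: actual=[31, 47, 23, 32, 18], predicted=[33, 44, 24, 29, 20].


ȳ = 30.2
SS_res = Σ(y-ŷ)² = 27
SS_tot = Σ(y-ȳ)² = 486.8
R² = 1 - SS_res/SS_tot = 1 - 0.0555 = 0.9445

0.9445


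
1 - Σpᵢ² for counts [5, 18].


Probabilities: [5/23, 18/23] ≈ [0.2174, 0.7826]
Σpᵢ² = (25 + 324)/23² = 349/529
Gini = 1 - Σpᵢ² = 1 - 349/529 = 0.3403

0.3403


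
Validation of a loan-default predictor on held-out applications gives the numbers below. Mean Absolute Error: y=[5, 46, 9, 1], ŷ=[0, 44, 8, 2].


Absolute errors: |5-0|=5, |46-44|=2, |9-8|=1, |1-2|=1
Sum = 9
MAE = 9/4 = 9/4

9/4


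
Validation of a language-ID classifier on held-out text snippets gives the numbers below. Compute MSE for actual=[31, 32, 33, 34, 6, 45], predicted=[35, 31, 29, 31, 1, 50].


Squared errors: (31-35)²=16, (32-31)²=1, (33-29)²=16, (34-31)²=9, (6-1)²=25, (45-50)²=25
Sum = 92
MSE = 92/6 = 46/3

46/3


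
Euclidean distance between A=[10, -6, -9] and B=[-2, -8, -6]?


d = √((10+ 2)² + (-6+ 8)² + (-9+ 6)²)
  = √(144 + 4 + 9)
  = √157 = 12.53

12.53


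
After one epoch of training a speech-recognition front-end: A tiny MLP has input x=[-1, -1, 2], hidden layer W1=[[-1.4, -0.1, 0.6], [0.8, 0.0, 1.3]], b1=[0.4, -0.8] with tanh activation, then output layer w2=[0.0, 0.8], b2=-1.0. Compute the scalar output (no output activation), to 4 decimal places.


z1[0] = (-1.4)·(-1) + (-0.1)·(-1) + (0.6)·(2) + 0.4 = 3.1
z1[1] = (0.8)·(-1) + (0.0)·(-1) + (1.3)·(2) - 0.8 = 1.0
h = tanh(z1) = [0.9959, 0.7616]
output = (0.0)·(0.9959) + (0.8)·(0.7616) - 1.0 = -0.3907

-0.3907


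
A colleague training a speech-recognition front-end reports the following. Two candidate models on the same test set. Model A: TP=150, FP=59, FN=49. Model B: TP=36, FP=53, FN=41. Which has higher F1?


Model A: P=150/209=0.7177, R=150/199=0.7538, F1=2PR/(P+R)=2TP/(2TP+FP+FN)=300/408=0.7353
Model B: P=36/89=0.4045, R=36/77=0.4675, F1=2PR/(P+R)=2TP/(2TP+FP+FN)=72/166=0.4337
0.7353 > 0.4337 → Model A

Model A


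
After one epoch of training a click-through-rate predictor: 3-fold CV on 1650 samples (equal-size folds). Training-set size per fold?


Fold size = 1650/3 = 550
Training per fold = 1650 - 550 = 1100

1100


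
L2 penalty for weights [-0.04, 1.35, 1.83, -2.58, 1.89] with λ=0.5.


‖w‖₂² = (-0.04)² + (1.35)² + (1.83)² + (-2.58)² + (1.89)²
     = 0.0016 + 1.8225 + 3.3489 + 6.6564 + 3.5721
     = 15.4015
λ·‖w‖₂² = 0.5·15.4015 = 7.70075

7.70075


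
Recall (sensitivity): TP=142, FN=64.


Recall = TP/(TP+FN)
= 142/(142+64)
= 142/206 = 68.93%

68.93%


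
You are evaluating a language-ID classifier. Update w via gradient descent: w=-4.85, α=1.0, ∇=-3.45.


w_new = w - α·∇
= -4.85 - 1.0·-3.45
= -4.85 + 3.45
= -1.4

-1.4


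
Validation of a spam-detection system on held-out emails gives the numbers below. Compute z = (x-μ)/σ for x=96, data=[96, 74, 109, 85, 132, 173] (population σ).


μ = 111.5, σ = 33.0593
z = (96 - 111.5)/33.0593 = -0.4689

-0.4689


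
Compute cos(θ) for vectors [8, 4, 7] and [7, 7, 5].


A·B = 8·7 + 4·7 + 7·5 = 119
‖A‖ = √129 = 11.3578, ‖B‖ = √123 = 11.0905
cos = 119/(√129·√123) = 119/√15867 = 0.9447

0.9447


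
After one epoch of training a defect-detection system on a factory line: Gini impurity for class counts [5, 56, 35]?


Probabilities: [5/96, 56/96, 35/96] ≈ [0.0521, 0.5833, 0.3646]
Σpᵢ² = (25 + 3136 + 1225)/96² = 4386/9216
Gini = 1 - Σpᵢ² = 1 - 4386/9216 = 0.5241

0.5241


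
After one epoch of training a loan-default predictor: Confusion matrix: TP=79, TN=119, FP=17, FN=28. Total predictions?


Total = TP + TN + FP + FN
= 79 + 119 + 17 + 28
= 243
(Predicted positive: 96, predicted negative: 147)

243


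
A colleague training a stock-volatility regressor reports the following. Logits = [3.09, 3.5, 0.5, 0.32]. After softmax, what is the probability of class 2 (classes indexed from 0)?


Exponentials: e^3.09=21.9771, e^3.5=33.1155, e^0.5=1.6487, e^0.32=1.3771
Sum = 58.1184
Softmax = [0.3781, 0.5698, 0.0284, 0.0237]
p[2] = 1.6487/58.1184 = 0.0284

0.0284


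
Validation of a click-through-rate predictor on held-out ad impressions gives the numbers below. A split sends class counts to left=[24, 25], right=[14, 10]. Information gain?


Parent = [38, 35], H_parent = 0.9988
H_left = 0.9997 (n=49), H_right = 0.9799 (n=24)
H_children = (49/73)·0.9997 + (24/73)·0.9799 = 0.9932
IG = 0.9988 - 0.9932 = 0.0056

0.0056


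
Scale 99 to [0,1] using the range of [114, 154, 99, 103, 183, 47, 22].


min=22, max=183
(99-22)/(183-22) = 77/161 = 0.4783

0.4783


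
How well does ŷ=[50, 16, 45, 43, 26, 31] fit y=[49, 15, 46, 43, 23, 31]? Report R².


ȳ = 34.5
SS_res = Σ(y-ŷ)² = 12
SS_tot = Σ(y-ȳ)² = 939.5
R² = 1 - SS_res/SS_tot = 1 - 0.0128 = 0.9872

0.9872


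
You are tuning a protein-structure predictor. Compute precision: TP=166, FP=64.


Precision = TP/(TP+FP)
= 166/(166+64)
= 166/230 = 72.17%

72.17%


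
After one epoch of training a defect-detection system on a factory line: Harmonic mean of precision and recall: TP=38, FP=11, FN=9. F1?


Precision = 38/49 = 0.7755
Recall = 38/47 = 0.8085
F1 = 2·P·R/(P+R) = 2·TP/(2·TP+FP+FN) = 76/(76+11+9) = 76/96 = 0.7917

0.7917


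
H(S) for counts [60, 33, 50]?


Probabilities: [60/143, 33/143, 50/143] ≈ [0.4196, 0.2308, 0.3497]
H = -((60/143)·log₂(60/143) + (33/143)·log₂(33/143) + (50/143)·log₂(50/143))
  = 1.544 bits

1.544 bits


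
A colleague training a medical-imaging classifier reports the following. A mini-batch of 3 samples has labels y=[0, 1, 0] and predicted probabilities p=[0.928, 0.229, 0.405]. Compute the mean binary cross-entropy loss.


L[0] = -ln(1-0.928) = -ln(0.072) = 2.6311
L[1] = -ln(0.229) = 1.474
L[2] = -ln(1-0.405) = -ln(0.595) = 0.5192
mean = (2.6311 + 1.474 + 0.5192)/3 = 1.5414

1.5414


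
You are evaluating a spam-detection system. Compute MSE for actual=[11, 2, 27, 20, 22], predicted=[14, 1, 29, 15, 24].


Squared errors: (11-14)²=9, (2-1)²=1, (27-29)²=4, (20-15)²=25, (22-24)²=4
Sum = 43
MSE = 43/5 = 43/5

43/5


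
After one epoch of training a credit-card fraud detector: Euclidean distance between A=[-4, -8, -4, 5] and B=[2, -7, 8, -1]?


d = √((-4-2)² + (-8+ 7)² + (-4-8)² + (5+ 1)²)
  = √(36 + 1 + 144 + 36)
  = √217 = 14.7309

14.7309


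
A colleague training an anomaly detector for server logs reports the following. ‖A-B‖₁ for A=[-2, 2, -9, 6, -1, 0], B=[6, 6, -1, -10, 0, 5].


d = |-2-6| + |2-6| + |-9+ 1| + |6+ 10| + |-1-0| + |0-5|
  = 8 + 4 + 8 + 16 + 1 + 5
  = 42

42


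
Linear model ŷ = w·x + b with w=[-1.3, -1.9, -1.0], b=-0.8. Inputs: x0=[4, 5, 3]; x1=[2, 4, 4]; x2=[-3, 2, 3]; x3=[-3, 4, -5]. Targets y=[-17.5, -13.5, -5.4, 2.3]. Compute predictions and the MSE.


ŷ0 = (-1.3)·(4) + (-1.9)·(5) + (-1.0)·(3) - 0.8 = -18.5
ŷ1 = (-1.3)·(2) + (-1.9)·(4) + (-1.0)·(4) - 0.8 = -15.0
ŷ2 = (-1.3)·(-3) + (-1.9)·(2) + (-1.0)·(3) - 0.8 = -3.7
ŷ3 = (-1.3)·(-3) + (-1.9)·(4) + (-1.0)·(-5) - 0.8 = 0.5
errors² = [1.0, 2.25, 2.89, 3.24]
MSE = 9.3800/4 = 2.345

2.345
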